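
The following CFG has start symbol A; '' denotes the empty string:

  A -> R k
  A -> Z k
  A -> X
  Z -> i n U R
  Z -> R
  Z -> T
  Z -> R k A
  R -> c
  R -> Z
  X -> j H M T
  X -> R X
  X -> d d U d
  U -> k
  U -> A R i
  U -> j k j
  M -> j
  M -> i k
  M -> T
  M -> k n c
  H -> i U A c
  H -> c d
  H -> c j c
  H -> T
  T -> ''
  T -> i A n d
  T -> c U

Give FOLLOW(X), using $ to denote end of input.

{ $, c, d, i, j, k, n }

In A -> X: X is at the end, add FOLLOW(A) = { $, c, d, i, j, k, n }.
In X -> R X: X is at the end, add FOLLOW(X) = { $, c, d, i, j, k, n }.
Union: FOLLOW(X) = { $, c, d, i, j, k, n }.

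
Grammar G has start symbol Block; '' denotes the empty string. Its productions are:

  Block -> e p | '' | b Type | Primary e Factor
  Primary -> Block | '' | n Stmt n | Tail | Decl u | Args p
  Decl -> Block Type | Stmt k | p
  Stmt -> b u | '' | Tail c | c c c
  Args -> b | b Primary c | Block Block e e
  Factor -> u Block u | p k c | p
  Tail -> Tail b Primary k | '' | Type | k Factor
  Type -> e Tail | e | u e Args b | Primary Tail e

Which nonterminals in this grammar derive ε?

{ Block, Primary, Stmt, Tail }

Directly nullable (have an ''-production): Block, Primary, Stmt, Tail.
No other nonterminal has a production whose RHS symbols are all nullable.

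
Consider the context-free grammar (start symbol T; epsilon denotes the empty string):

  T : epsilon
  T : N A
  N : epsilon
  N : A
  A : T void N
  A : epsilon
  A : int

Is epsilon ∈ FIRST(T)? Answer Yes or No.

T has an epsilon-production, so T ⇒ epsilon.

Yes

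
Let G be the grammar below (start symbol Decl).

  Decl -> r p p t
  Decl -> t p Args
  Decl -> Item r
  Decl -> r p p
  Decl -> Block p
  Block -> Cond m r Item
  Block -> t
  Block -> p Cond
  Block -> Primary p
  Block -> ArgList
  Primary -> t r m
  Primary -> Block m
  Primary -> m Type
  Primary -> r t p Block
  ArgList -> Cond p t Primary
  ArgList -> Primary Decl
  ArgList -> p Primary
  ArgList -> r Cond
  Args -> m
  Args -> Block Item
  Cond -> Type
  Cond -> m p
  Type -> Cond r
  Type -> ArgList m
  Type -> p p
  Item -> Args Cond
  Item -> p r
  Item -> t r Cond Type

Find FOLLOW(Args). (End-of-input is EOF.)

{ EOF, m, p, r, t }

In Decl -> t p Args: Args is at the end, add FOLLOW(Decl) = { EOF, m, p, r, t }.
In Item -> Args Cond: add FIRST(Cond) = { m, p, r, t }.
Union: FOLLOW(Args) = { EOF, m, p, r, t }.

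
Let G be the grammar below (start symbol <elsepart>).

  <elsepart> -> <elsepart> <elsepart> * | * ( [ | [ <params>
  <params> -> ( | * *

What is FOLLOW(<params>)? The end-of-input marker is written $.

{ $, *, [ }

In <elsepart> -> [ <params>: <params> is at the end, add FOLLOW(<elsepart>) = { $, *, [ }.
Union: FOLLOW(<params>) = { $, *, [ }.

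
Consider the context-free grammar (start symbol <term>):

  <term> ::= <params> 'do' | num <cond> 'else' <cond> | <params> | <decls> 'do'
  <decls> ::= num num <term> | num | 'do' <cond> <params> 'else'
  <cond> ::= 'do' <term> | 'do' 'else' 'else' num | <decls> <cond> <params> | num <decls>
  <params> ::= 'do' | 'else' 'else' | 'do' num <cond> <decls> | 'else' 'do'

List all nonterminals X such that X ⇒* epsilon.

{ } (none)

No nonterminal has an empty production or an RHS whose symbols are all nullable.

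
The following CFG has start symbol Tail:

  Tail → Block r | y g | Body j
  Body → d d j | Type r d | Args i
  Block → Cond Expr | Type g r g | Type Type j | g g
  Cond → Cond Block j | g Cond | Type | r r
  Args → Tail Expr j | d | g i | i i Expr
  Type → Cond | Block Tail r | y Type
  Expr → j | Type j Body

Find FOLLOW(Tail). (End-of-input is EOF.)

{ EOF, g, j, r, y }

Tail is the start symbol, so EOF ∈ FOLLOW(Tail).
In Args → Tail Expr j: add FIRST(Expr j) = { g, j, r, y }.
In Type → Block Tail r: add FIRST(r) = { r }.
Union: FOLLOW(Tail) = { EOF, g, j, r, y }.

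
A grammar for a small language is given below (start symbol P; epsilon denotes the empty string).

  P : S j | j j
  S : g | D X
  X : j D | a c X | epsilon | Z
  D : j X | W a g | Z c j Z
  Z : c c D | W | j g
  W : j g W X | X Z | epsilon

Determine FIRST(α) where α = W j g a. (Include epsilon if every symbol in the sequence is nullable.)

Add FIRST(W)\{epsilon} = { a, c, j }; W is nullable, continue.
j is a terminal; add {j} and stop.

{ a, c, j }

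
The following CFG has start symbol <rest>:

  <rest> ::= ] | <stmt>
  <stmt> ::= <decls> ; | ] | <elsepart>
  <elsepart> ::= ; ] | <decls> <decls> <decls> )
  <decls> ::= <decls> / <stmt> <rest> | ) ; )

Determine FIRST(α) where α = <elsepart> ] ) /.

{ ), ; }

Add FIRST(<elsepart>) = { ), ; }; <elsepart> is not nullable, stop.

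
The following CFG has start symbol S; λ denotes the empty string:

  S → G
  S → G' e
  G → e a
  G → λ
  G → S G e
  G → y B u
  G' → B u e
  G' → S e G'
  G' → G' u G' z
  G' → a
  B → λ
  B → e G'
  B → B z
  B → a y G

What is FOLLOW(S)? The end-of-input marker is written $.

S is the start symbol, so $ ∈ FOLLOW(S).
In G → S G e: add FIRST(G e) = { a, e, u, y, z }.
In G' → S e G': add FIRST(e G') = { e }.
Union: FOLLOW(S) = { $, a, e, u, y, z }.

{ $, a, e, u, y, z }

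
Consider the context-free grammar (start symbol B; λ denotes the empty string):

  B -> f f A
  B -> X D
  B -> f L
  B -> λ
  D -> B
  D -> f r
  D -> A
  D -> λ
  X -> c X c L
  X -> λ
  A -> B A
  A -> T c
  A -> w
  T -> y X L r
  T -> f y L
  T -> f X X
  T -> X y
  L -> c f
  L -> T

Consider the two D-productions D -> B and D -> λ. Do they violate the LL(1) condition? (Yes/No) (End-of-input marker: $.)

Yes

FIRST(B) = { c, f, w, y, λ } and FIRST(λ) = { λ }.
Both alternatives are nullable, violating the LL(1) condition.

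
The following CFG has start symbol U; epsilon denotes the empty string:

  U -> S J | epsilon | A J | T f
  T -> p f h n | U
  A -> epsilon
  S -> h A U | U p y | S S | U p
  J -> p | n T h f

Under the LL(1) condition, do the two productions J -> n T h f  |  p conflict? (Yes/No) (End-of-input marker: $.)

FIRST(n T h f) = { n } and FIRST(p) = { p }.
The FIRST sets are disjoint and neither alternative is nullable — no conflict.

No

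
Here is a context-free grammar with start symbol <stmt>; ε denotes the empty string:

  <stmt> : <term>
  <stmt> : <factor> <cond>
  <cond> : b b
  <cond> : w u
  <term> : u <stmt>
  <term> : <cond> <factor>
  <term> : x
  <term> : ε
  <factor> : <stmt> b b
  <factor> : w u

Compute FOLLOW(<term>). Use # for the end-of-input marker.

{ #, b }

In <stmt> : <term>: <term> is at the end, add FOLLOW(<stmt>) = { #, b }.
Union: FOLLOW(<term>) = { #, b }.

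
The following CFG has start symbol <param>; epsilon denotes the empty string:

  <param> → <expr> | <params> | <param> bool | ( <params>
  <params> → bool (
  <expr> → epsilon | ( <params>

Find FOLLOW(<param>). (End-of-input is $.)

{ $, bool }

<param> is the start symbol, so $ ∈ FOLLOW(<param>).
In <param> → <param> bool: add FIRST(bool) = { bool }.
Union: FOLLOW(<param>) = { $, bool }.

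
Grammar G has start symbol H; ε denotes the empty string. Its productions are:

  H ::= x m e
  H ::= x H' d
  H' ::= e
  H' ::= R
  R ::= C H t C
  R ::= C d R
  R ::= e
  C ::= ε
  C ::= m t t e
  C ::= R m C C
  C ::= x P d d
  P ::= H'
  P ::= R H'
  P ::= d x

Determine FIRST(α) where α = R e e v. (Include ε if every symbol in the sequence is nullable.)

Add FIRST(R) = { d, e, m, x }; R is not nullable, stop.

{ d, e, m, x }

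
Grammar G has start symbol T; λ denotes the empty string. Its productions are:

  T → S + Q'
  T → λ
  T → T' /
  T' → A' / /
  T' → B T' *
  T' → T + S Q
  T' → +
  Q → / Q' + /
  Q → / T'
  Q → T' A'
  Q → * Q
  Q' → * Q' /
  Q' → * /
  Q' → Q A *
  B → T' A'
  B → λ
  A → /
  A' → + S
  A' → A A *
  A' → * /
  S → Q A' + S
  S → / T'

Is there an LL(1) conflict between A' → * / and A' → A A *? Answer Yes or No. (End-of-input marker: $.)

No

FIRST(* /) = { * } and FIRST(A A *) = { / }.
The FIRST sets are disjoint and neither alternative is nullable — no conflict.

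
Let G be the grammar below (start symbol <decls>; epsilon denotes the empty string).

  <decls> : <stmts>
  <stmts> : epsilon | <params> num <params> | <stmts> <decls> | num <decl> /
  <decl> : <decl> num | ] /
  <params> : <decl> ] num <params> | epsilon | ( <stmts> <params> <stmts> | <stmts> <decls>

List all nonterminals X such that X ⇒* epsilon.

{ <decls>, <params>, <stmts> }

Directly nullable (have an epsilon-production): <stmts>, <params>.
<decls> : <stmts> with every symbol nullable, so <decls> is nullable.
No other nonterminal has a production whose RHS symbols are all nullable.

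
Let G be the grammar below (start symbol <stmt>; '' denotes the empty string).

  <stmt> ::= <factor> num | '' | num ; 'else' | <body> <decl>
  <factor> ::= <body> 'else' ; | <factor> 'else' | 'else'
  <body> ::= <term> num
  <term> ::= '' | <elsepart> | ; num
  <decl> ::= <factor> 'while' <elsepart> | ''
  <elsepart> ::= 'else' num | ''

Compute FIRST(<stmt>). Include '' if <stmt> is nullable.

From <stmt> ::= <factor> num: add FIRST(<factor>) = { 'else', ;, num }.
<stmt> ::= '' contributes ''.
<stmt> ::= num ; 'else' contributes {num}.
From <stmt> ::= <body> <decl>: add FIRST(<body>) = { 'else', ;, num }.
Union: FIRST(<stmt>) = { 'else', ;, num, '' }.

{ 'else', ;, num, '' }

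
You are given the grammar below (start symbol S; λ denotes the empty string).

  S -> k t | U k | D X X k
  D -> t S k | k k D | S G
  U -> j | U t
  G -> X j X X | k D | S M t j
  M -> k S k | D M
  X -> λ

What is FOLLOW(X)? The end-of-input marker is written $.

{ j, k, t }

In S -> D X X k: add FIRST(X k) = { k }.
In S -> D X X k: add FIRST(k) = { k }.
In G -> X j X X: add FIRST(j X X) = { j }.
In G -> X j X X: add FIRST(X)\{λ} = {  }.
  Since X is nullable, also add FOLLOW(G) = { j, k, t }.
In G -> X j X X: X is at the end, add FOLLOW(G) = { j, k, t }.
Union: FOLLOW(X) = { j, k, t }.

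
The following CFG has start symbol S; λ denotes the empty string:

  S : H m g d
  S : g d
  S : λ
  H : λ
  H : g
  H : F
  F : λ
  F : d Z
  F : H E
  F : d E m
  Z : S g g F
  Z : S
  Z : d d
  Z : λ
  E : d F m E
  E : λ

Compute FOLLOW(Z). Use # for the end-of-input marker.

In F : d Z: Z is at the end, add FOLLOW(F) = { d, m }.
Union: FOLLOW(Z) = { d, m }.

{ d, m }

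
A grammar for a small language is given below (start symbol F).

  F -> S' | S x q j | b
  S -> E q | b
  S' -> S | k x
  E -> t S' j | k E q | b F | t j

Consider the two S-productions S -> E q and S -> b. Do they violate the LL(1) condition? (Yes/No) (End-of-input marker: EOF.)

Yes

FIRST(E q) = { b, k, t } and FIRST(b) = { b }.
Both contain b, so the two alternatives are not disjoint — LL(1) conflict.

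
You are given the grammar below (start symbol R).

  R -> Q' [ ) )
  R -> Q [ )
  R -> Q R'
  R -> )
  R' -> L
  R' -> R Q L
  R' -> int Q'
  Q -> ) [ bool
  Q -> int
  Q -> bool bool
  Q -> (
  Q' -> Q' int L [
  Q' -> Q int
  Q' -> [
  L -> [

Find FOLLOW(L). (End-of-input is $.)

{ $, (, ), [, bool, int }

In R' -> L: L is at the end, add FOLLOW(R') = { $, (, ), bool, int }.
In R' -> R Q L: L is at the end, add FOLLOW(R') = { $, (, ), bool, int }.
In Q' -> Q' int L [: add FIRST([) = { [ }.
Union: FOLLOW(L) = { $, (, ), [, bool, int }.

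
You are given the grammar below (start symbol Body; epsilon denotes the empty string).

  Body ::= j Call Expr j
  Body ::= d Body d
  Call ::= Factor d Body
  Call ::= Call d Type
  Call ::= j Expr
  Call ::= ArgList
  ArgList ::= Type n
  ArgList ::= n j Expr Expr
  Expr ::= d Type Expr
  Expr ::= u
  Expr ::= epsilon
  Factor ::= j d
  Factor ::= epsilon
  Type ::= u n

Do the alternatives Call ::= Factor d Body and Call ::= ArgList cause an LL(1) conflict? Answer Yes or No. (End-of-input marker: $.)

No

FIRST(Factor d Body) = { d, j } and FIRST(ArgList) = { n, u }.
The FIRST sets are disjoint and neither alternative is nullable — no conflict.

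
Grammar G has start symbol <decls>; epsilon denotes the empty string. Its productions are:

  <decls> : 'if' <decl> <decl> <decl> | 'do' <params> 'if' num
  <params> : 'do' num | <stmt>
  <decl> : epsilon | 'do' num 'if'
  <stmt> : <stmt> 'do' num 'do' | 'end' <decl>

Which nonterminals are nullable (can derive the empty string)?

{ <decl> }

Directly nullable (have an epsilon-production): <decl>.
No other nonterminal has a production whose RHS symbols are all nullable.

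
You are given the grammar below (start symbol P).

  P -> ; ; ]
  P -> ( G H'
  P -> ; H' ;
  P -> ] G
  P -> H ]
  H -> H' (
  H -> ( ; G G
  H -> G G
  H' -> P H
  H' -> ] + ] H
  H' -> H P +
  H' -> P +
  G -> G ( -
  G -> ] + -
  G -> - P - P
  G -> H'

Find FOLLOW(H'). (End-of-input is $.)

{ $, (, +, -, ;, ] }

In P -> ( G H': H' is at the end, add FOLLOW(P) = { $, (, +, -, ;, ] }.
In P -> ; H' ;: add FIRST(;) = { ; }.
In H -> H' (: add FIRST(() = { ( }.
In G -> H': H' is at the end, add FOLLOW(G) = { $, (, +, -, ;, ] }.
Union: FOLLOW(H') = { $, (, +, -, ;, ] }.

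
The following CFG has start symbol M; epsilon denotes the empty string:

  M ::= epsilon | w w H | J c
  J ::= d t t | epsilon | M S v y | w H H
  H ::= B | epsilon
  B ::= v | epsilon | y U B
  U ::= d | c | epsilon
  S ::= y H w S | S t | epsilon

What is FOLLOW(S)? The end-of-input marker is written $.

In J ::= M S v y: add FIRST(v y) = { v }.
In S ::= y H w S: S is at the end, add FOLLOW(S) = { t, v }.
In S ::= S t: add FIRST(t) = { t }.
Union: FOLLOW(S) = { t, v }.

{ t, v }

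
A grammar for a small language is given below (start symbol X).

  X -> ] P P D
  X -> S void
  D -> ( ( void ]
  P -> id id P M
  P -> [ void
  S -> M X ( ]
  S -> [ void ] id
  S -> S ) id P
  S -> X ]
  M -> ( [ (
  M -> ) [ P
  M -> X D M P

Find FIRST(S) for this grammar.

{ (, ), [, ] }

From S -> M X ( ]: add FIRST(M) = { (, ), [, ] }.
S -> [ void ] id contributes {[}.
From S -> S ) id P: add FIRST(S) = { (, ), [, ] }.
From S -> X ]: add FIRST(X) = { (, ), [, ] }.
Union: FIRST(S) = { (, ), [, ] }.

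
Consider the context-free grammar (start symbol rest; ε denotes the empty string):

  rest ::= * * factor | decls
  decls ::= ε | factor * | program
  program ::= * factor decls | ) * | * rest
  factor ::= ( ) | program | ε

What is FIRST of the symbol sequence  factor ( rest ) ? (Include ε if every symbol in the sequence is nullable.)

{ (, ), * }

Add FIRST(factor)\{ε} = { (, ), * }; factor is nullable, continue.
( is a terminal; add {(} and stop.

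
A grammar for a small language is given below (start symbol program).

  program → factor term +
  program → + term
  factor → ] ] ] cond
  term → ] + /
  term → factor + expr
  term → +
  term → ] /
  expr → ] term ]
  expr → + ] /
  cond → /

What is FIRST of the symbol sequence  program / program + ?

{ +, ] }

Add FIRST(program) = { +, ] }; program is not nullable, stop.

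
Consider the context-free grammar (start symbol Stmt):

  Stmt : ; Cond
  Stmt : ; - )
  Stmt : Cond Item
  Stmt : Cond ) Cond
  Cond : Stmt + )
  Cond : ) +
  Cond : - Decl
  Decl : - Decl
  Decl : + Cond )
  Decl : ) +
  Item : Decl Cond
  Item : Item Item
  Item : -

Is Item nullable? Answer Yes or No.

No

No nonterminal in this grammar is nullable.
No production of Item has an RHS whose symbols are all nullable, so Item is not nullable.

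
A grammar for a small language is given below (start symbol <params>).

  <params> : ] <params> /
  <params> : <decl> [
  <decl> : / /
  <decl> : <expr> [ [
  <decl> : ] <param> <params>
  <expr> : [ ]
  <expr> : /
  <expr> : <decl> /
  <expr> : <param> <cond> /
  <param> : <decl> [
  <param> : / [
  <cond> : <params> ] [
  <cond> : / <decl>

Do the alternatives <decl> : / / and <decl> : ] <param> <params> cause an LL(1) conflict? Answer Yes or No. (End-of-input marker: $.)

No

FIRST(/ /) = { / } and FIRST(] <param> <params>) = { ] }.
The FIRST sets are disjoint and neither alternative is nullable — no conflict.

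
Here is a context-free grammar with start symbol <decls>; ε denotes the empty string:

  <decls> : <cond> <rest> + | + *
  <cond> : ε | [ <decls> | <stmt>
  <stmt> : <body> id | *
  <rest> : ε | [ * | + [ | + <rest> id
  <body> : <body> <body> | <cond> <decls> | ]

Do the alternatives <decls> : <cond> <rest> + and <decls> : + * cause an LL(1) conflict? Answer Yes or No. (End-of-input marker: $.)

Yes

FIRST(<cond> <rest> +) = { *, +, [, ] } and FIRST(+ *) = { + }.
Both contain +, so the two alternatives are not disjoint — LL(1) conflict.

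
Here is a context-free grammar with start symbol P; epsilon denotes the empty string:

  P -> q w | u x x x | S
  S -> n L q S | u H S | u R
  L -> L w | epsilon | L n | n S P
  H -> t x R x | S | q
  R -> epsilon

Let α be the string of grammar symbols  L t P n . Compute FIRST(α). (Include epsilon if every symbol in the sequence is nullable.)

{ n, t, w }

Add FIRST(L)\{epsilon} = { n, w }; L is nullable, continue.
t is a terminal; add {t} and stop.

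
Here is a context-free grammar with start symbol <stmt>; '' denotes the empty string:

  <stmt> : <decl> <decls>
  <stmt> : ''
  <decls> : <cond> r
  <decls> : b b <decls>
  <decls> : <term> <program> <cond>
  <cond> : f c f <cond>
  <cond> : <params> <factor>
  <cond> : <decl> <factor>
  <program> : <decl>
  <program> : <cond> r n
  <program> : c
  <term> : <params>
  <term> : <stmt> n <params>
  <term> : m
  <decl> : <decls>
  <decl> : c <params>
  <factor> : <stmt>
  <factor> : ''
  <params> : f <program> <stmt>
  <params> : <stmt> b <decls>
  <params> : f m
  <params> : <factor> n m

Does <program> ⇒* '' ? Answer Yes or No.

Nullable nonterminals: <factor>, <stmt>.
No production of <program> has an RHS whose symbols are all nullable, so <program> is not nullable.

No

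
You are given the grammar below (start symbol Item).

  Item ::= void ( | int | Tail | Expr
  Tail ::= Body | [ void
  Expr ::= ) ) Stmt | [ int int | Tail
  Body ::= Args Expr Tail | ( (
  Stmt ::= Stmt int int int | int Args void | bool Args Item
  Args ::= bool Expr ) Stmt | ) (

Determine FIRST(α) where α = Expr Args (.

{ (, ), [, bool }

Add FIRST(Expr) = { (, ), [, bool }; Expr is not nullable, stop.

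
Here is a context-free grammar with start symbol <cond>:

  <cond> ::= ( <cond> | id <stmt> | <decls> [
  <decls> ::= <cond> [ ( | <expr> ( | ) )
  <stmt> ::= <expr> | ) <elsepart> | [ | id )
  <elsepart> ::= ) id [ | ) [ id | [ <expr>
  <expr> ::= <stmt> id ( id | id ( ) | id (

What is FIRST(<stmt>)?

From <stmt> ::= <expr>: add FIRST(<expr>) = { ), [, id }.
<stmt> ::= ) <elsepart> contributes {)}.
<stmt> ::= [ contributes {[}.
<stmt> ::= id ) contributes {id}.
Union: FIRST(<stmt>) = { ), [, id }.

{ ), [, id }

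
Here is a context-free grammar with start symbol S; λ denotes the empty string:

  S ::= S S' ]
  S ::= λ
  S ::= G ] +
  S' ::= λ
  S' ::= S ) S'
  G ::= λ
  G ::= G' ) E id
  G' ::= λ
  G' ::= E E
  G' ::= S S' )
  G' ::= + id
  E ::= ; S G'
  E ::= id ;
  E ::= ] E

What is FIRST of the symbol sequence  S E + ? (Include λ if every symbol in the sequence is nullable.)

{ ), +, ;, ], id }

Add FIRST(S)\{λ} = { ), +, ;, ], id }; S is nullable, continue.
Add FIRST(E) = { ;, ], id }; E is not nullable, stop.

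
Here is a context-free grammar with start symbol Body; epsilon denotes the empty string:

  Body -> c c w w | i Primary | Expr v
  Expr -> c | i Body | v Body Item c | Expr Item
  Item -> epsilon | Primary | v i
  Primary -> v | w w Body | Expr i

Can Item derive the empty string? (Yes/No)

Item has an epsilon-production, so Item ⇒ epsilon.

Yes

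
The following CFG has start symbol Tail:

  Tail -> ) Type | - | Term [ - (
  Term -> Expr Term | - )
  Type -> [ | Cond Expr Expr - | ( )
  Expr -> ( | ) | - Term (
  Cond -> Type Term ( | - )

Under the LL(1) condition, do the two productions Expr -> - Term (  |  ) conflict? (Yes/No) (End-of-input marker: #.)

FIRST(- Term () = { - } and FIRST()) = { ) }.
The FIRST sets are disjoint and neither alternative is nullable — no conflict.

No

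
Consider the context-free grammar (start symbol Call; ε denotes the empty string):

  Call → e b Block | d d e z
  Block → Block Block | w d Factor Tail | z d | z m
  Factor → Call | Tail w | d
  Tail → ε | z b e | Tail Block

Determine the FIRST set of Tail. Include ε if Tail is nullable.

Tail → ε contributes ε.
Tail → z b e contributes {z}.
From Tail → Tail Block: Tail nullable, take FIRST(Tail) ∪ FIRST(Block) = { w, z }.
Union: FIRST(Tail) = { w, z, ε }.

{ w, z, ε }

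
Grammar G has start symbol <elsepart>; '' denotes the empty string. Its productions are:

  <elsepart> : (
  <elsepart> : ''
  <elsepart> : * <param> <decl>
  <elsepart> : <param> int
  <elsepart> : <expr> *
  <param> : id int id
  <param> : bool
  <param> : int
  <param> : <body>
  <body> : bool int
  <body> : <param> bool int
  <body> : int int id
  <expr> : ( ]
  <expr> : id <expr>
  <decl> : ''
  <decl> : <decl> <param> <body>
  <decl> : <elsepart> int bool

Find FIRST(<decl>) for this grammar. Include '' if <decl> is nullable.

{ (, *, bool, id, int, '' }

<decl> : '' contributes ''.
From <decl> : <decl> <param> <body>: <decl> nullable, take FIRST(<decl>) ∪ FIRST(<param>) = { (, *, bool, id, int }.
From <decl> : <elsepart> int bool: <elsepart> nullable, take FIRST(<elsepart>) ∪ {int} = { (, *, bool, id, int }.
Union: FIRST(<decl>) = { (, *, bool, id, int, '' }.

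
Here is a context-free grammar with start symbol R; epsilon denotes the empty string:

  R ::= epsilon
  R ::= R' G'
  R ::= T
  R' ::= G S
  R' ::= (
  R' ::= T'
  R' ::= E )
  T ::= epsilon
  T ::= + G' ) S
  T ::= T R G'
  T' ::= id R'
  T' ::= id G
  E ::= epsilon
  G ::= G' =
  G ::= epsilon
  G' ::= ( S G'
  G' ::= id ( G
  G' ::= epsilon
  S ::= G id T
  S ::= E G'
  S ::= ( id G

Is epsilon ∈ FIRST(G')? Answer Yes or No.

G' has an epsilon-production, so G' ⇒ epsilon.

Yes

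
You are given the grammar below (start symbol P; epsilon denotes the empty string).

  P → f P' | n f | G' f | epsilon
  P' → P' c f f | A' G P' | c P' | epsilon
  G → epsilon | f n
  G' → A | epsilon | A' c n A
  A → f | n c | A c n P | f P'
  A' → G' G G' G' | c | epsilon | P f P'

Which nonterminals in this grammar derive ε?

Directly nullable (have an epsilon-production): P, P', G, G', A'.
No other nonterminal has a production whose RHS symbols are all nullable.

{ A', G, G', P, P' }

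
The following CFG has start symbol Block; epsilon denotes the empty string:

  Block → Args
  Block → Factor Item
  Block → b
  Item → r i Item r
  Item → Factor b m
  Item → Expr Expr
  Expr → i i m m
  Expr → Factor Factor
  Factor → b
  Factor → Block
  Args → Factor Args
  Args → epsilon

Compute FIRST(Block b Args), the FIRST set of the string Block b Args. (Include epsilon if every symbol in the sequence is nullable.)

Add FIRST(Block)\{epsilon} = { b, i, r }; Block is nullable, continue.
b is a terminal; add {b} and stop.

{ b, i, r }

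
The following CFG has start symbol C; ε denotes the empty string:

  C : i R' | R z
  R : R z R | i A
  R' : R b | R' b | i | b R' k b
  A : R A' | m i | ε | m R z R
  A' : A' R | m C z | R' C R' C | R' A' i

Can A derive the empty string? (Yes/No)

A has an ε-production, so A ⇒ ε.

Yes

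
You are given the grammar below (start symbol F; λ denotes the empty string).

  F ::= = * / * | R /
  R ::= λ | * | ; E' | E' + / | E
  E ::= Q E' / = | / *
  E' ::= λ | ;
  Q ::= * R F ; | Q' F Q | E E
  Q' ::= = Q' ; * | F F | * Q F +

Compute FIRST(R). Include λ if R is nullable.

{ *, +, /, ;, =, λ }

R ::= λ contributes λ.
R ::= * contributes {*}.
R ::= ; E' contributes {;}.
From R ::= E' + /: E' nullable, take FIRST(E') ∪ {+} = { +, ; }.
From R ::= E: add FIRST(E) = { *, +, /, ;, = }.
Union: FIRST(R) = { *, +, /, ;, =, λ }.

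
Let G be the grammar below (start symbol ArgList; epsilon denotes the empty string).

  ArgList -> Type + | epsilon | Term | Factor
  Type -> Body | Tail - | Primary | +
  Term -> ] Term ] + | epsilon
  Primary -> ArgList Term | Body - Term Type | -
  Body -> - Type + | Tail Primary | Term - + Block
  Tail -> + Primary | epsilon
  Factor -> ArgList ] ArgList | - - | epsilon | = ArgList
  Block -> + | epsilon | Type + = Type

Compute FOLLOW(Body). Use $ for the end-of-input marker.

{ +, -, =, ] }

In Type -> Body: Body is at the end, add FOLLOW(Type) = { +, -, =, ] }.
In Primary -> Body - Term Type: add FIRST(- Term Type) = { - }.
Union: FOLLOW(Body) = { +, -, =, ] }.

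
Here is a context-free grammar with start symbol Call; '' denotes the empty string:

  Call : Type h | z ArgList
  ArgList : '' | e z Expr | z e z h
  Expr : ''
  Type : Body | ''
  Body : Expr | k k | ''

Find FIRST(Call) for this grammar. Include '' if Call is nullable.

From Call : Type h: Type nullable, take FIRST(Type) ∪ {h} = { h, k }.
Call : z ArgList contributes {z}.
Union: FIRST(Call) = { h, k, z }.

{ h, k, z }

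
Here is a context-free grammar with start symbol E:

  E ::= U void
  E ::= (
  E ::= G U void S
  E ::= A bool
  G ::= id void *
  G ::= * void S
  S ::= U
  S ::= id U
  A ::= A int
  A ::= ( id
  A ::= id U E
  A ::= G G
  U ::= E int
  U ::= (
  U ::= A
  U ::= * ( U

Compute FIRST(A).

{ (, *, id }

From A ::= A int: add FIRST(A) = { (, *, id }.
A ::= ( id contributes {(}.
A ::= id U E contributes {id}.
From A ::= G G: add FIRST(G) = { *, id }.
Union: FIRST(A) = { (, *, id }.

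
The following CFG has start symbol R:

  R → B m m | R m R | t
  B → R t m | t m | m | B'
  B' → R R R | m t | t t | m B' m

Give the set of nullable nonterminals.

{ } (none)

No nonterminal has an empty production or an RHS whose symbols are all nullable.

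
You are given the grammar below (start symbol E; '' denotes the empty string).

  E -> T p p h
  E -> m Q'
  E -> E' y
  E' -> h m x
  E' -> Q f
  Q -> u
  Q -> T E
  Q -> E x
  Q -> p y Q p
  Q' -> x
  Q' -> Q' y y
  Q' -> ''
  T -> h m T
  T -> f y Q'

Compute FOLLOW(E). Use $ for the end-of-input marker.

E is the start symbol, so $ ∈ FOLLOW(E).
In Q -> T E: E is at the end, add FOLLOW(Q) = { f, p }.
In Q -> E x: add FIRST(x) = { x }.
Union: FOLLOW(E) = { $, f, p, x }.

{ $, f, p, x }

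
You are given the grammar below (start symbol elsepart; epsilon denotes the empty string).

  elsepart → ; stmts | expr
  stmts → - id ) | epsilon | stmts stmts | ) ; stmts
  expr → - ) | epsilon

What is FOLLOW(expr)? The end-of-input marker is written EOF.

{ EOF }

In elsepart → expr: expr is at the end, add FOLLOW(elsepart) = { EOF }.
Union: FOLLOW(expr) = { EOF }.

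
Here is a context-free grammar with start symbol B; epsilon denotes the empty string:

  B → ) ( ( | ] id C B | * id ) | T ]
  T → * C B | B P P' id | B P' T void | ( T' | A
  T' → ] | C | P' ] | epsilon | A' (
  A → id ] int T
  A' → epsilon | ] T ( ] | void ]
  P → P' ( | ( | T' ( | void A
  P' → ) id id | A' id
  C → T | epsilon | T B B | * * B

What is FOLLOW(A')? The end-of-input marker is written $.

{ (, id }

In T' → A' (: add FIRST(() = { ( }.
In P' → A' id: add FIRST(id) = { id }.
Union: FOLLOW(A') = { (, id }.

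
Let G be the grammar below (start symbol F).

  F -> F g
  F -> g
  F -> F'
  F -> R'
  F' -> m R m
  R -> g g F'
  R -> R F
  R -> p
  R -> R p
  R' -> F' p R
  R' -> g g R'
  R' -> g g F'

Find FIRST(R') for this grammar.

From R' -> F' p R: add FIRST(F') = { m }.
R' -> g g R' contributes {g}.
R' -> g g F' contributes {g}.
Union: FIRST(R') = { g, m }.

{ g, m }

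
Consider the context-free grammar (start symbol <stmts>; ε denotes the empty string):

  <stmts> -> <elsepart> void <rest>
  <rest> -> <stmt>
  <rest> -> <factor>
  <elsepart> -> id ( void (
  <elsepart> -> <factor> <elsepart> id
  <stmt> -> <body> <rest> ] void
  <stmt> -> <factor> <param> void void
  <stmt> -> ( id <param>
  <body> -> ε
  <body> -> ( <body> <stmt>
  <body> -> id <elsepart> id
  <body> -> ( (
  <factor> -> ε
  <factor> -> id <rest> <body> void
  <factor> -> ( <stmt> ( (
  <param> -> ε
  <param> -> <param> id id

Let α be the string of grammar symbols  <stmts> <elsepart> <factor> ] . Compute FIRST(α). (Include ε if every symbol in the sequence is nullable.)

Add FIRST(<stmts>) = { (, id }; <stmts> is not nullable, stop.

{ (, id }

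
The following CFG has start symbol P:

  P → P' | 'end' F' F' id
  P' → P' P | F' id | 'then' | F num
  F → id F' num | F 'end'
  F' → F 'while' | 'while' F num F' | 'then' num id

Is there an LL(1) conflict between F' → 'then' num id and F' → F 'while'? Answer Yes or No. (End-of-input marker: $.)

FIRST('then' num id) = { 'then' } and FIRST(F 'while') = { id }.
The FIRST sets are disjoint and neither alternative is nullable — no conflict.

No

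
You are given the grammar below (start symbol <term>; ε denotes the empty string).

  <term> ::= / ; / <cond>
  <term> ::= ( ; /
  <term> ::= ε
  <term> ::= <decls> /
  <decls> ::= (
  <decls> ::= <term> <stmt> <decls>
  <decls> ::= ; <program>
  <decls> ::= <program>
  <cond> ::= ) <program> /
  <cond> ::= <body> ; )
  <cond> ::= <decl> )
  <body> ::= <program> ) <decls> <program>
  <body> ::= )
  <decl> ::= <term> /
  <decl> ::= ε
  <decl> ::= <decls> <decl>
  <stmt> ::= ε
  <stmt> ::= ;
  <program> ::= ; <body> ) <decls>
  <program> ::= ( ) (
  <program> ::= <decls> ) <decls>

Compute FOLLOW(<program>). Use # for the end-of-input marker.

In <decls> ::= ; <program>: <program> is at the end, add FOLLOW(<decls>) = { (, ), /, ; }.
In <decls> ::= <program>: <program> is at the end, add FOLLOW(<decls>) = { (, ), /, ; }.
In <cond> ::= ) <program> /: add FIRST(/) = { / }.
In <body> ::= <program> ) <decls> <program>: add FIRST() <decls> <program>) = { ) }.
In <body> ::= <program> ) <decls> <program>: <program> is at the end, add FOLLOW(<body>) = { ), ; }.
Union: FOLLOW(<program>) = { (, ), /, ; }.

{ (, ), /, ; }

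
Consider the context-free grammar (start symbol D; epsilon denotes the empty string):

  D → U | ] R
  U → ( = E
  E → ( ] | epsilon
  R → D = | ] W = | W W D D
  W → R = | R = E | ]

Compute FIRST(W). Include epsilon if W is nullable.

{ (, ] }

From W → R =: add FIRST(R) = { (, ] }.
From W → R = E: add FIRST(R) = { (, ] }.
W → ] contributes {]}.
Union: FIRST(W) = { (, ] }.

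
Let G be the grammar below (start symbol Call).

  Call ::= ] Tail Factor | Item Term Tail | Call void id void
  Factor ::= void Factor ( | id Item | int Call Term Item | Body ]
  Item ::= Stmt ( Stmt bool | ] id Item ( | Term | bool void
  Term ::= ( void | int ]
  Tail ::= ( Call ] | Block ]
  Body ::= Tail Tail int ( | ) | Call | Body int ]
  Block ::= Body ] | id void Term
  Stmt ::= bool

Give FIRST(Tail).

{ (, ), ], bool, id, int }

Tail ::= ( Call ] contributes {(}.
From Tail ::= Block ]: add FIRST(Block) = { (, ), ], bool, id, int }.
Union: FIRST(Tail) = { (, ), ], bool, id, int }.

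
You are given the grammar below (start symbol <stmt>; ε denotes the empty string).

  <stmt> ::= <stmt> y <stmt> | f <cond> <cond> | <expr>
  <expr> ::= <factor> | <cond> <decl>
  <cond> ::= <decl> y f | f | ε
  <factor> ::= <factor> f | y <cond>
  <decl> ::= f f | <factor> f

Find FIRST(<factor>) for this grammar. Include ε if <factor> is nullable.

{ y }

From <factor> ::= <factor> f: add FIRST(<factor>) = { y }.
<factor> ::= y <cond> contributes {y}.
Union: FIRST(<factor>) = { y }.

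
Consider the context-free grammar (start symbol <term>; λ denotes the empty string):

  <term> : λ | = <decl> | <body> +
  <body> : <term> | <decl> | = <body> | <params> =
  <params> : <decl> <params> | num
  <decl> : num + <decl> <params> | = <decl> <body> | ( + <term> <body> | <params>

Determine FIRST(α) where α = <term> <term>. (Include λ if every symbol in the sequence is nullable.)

{ (, +, =, num, λ }

Add FIRST(<term>)\{λ} = { (, +, =, num }; <term> is nullable, continue.
Add FIRST(<term>)\{λ} = { (, +, =, num }; <term> is nullable, continue.
Every symbol is nullable, so include λ.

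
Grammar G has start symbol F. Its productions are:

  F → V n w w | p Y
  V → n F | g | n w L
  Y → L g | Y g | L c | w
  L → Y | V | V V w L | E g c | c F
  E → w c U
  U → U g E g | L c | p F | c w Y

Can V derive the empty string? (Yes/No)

No nonterminal in this grammar is nullable.
No production of V has an RHS whose symbols are all nullable, so V is not nullable.

No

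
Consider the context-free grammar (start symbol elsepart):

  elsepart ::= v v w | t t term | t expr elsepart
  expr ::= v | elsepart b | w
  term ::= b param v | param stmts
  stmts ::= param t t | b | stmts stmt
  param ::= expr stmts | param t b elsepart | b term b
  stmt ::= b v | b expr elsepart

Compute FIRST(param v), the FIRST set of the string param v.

Add FIRST(param) = { b, t, v, w }; param is not nullable, stop.

{ b, t, v, w }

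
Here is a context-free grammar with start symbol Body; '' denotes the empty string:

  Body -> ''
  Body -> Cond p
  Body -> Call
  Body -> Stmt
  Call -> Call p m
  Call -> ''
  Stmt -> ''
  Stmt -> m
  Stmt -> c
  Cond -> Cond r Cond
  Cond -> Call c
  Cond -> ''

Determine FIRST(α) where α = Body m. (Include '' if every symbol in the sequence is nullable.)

Add FIRST(Body)\{''} = { c, m, p, r }; Body is nullable, continue.
m is a terminal; add {m} and stop.

{ c, m, p, r }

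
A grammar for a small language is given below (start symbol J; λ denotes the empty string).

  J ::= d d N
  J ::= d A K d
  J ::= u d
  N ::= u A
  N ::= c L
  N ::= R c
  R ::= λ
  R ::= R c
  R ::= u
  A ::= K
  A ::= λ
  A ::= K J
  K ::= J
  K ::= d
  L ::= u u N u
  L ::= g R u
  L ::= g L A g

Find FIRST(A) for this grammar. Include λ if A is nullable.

From A ::= K: add FIRST(K) = { d, u }.
A ::= λ contributes λ.
From A ::= K J: add FIRST(K) = { d, u }.
Union: FIRST(A) = { d, u, λ }.

{ d, u, λ }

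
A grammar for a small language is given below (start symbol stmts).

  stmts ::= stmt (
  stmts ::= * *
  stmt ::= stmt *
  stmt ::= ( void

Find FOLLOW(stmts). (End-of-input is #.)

stmts is the start symbol, so # ∈ FOLLOW(stmts).
Union: FOLLOW(stmts) = { # }.

{ # }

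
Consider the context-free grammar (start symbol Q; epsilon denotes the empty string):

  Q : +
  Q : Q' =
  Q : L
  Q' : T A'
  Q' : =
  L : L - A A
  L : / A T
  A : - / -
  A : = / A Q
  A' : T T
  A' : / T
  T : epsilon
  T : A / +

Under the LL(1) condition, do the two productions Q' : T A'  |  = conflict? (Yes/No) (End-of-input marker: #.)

FIRST(T A') = { -, /, =, epsilon } and FIRST(=) = { = }.
Both contain =, so the two alternatives are not disjoint — LL(1) conflict.

Yes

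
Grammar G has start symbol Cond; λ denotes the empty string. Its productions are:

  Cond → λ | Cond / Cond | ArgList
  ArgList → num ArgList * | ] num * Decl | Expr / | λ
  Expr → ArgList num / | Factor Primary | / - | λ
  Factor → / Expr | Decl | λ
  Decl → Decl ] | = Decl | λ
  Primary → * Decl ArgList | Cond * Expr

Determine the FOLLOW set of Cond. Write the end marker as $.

{ $, *, / }

Cond is the start symbol, so $ ∈ FOLLOW(Cond).
In Cond → Cond / Cond: add FIRST(/ Cond) = { / }.
In Cond → Cond / Cond: Cond is at the end, add FOLLOW(Cond) = { $, *, / }.
In Primary → Cond * Expr: add FIRST(* Expr) = { * }.
Union: FOLLOW(Cond) = { $, *, / }.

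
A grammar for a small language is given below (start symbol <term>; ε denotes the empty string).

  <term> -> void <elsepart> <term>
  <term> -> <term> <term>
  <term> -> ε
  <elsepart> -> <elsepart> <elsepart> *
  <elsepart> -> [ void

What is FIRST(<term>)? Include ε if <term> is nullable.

{ void, ε }

<term> -> void <elsepart> <term> contributes {void}.
From <term> -> <term> <term>: <term>, <term> nullable, take FIRST(<term>) ∪ FIRST(<term>) = { void }; also ε since the whole RHS is nullable.
<term> -> ε contributes ε.
Union: FIRST(<term>) = { void, ε }.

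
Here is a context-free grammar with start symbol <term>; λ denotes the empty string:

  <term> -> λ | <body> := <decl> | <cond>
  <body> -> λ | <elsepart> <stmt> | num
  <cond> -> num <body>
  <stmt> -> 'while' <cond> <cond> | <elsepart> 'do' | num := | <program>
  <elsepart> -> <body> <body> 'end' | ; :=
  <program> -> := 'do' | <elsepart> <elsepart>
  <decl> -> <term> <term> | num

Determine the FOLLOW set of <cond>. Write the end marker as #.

In <term> -> <cond>: <cond> is at the end, add FOLLOW(<term>) = { #, 'end', :=, ;, num }.
In <stmt> -> 'while' <cond> <cond>: add FIRST(<cond>) = { num }.
In <stmt> -> 'while' <cond> <cond>: <cond> is at the end, add FOLLOW(<stmt>) = { #, 'end', :=, ;, num }.
Union: FOLLOW(<cond>) = { #, 'end', :=, ;, num }.

{ #, 'end', :=, ;, num }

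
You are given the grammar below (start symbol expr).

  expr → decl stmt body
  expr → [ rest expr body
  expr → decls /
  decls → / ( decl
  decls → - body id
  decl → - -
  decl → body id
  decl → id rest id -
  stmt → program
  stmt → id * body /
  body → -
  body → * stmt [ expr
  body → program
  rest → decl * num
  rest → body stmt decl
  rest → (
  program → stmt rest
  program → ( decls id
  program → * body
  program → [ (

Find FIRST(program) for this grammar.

From program → stmt rest: add FIRST(stmt) = { (, *, [, id }.
program → ( decls id contributes {(}.
program → * body contributes {*}.
program → [ ( contributes {[}.
Union: FIRST(program) = { (, *, [, id }.

{ (, *, [, id }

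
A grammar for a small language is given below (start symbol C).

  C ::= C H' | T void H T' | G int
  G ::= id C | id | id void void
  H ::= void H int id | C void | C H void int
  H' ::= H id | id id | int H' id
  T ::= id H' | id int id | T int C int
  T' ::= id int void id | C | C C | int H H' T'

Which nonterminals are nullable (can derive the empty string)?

No nonterminal has an empty production or an RHS whose symbols are all nullable.

{ } (none)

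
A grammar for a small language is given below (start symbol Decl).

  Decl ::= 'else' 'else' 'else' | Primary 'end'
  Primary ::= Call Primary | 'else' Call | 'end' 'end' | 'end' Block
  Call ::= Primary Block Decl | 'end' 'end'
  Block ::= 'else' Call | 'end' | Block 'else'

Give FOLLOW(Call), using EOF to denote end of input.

In Primary ::= Call Primary: add FIRST(Primary) = { 'else', 'end' }.
In Primary ::= 'else' Call: Call is at the end, add FOLLOW(Primary) = { 'else', 'end' }.
In Block ::= 'else' Call: Call is at the end, add FOLLOW(Block) = { 'else', 'end' }.
Union: FOLLOW(Call) = { 'else', 'end' }.

{ 'else', 'end' }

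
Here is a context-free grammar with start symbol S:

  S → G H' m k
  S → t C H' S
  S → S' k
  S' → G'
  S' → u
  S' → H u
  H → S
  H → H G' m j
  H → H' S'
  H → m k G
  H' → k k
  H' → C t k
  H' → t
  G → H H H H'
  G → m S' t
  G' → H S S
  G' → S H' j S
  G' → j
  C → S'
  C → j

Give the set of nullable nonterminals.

No nonterminal has an empty production or an RHS whose symbols are all nullable.

{ } (none)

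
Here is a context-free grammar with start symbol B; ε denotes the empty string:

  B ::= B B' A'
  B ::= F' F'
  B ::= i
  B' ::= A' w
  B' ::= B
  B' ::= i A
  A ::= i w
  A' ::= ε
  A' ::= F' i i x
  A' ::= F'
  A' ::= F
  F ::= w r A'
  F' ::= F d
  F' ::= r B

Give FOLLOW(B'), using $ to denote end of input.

In B ::= B B' A': add FIRST(A')\{ε} = { r, w }.
  Since A' is nullable, also add FOLLOW(B) = { $, d, i, r, w }.
Union: FOLLOW(B') = { $, d, i, r, w }.

{ $, d, i, r, w }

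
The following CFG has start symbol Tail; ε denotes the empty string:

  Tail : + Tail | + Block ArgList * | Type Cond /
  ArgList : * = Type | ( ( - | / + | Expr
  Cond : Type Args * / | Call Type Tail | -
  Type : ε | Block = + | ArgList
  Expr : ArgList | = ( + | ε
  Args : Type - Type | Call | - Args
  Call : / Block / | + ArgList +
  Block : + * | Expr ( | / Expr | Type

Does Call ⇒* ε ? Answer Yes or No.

Nullable nonterminals: ArgList, Block, Expr, Type.
No production of Call has an RHS whose symbols are all nullable, so Call is not nullable.

No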